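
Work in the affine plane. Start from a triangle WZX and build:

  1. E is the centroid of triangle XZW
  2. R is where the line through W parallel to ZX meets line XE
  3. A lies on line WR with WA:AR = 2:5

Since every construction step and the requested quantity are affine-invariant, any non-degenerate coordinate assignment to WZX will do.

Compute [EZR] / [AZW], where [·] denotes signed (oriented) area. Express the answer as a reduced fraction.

[EZR]:[AZW] = -7/3

Assign W = (0, 0), Z = (1, 0), X = (0, 1) — the answer is frame-independent, so this choice is without loss of generality.
1. E is the centroid of triangle XZW ⇒ E = (1/3, 1/3)
2. R is where the line through W parallel to ZX meets line XE ⇒ R = (1, -1)
3. A lies on line WR with WA:AR = 2:5 ⇒ A = (2/7, -2/7)
2·[EZR] = -2/3, 2·[AZW] = 2/7
[EZR]:[AZW] = -2/3:2/7 = -7/3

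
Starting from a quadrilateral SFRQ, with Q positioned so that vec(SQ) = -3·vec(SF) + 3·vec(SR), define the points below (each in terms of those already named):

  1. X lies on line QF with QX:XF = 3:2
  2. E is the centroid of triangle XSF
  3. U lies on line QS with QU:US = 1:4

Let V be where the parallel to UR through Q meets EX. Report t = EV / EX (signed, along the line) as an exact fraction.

t = 139/67

Assign S = (0, 0), F = (1, 0), R = (0, 1), Q = (-3, 3) — the answer is frame-independent, so this choice is without loss of generality.
1. X lies on line QF with QX:XF = 3:2 ⇒ X = (-3/5, 6/5)
2. E is the centroid of triangle XSF ⇒ E = (2/15, 2/5)
3. U lies on line QS with QU:US = 1:4 ⇒ U = (-12/5, 12/5)
through Q parallel to UR: direction (12/5, -7/5); meets EX at V = (-93/67, 138/67)
V = E + t·(X−E) with t = 139/67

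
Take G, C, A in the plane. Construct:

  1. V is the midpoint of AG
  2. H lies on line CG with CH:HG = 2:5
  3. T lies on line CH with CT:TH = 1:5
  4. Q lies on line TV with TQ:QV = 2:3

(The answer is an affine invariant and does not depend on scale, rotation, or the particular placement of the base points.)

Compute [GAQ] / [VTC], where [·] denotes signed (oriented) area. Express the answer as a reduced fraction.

Work in coordinates with G = (0, 0), C = (1, 0), A = (0, 1).
1. V is the midpoint of AG ⇒ V = (0, 1/2)
2. H lies on line CG with CH:HG = 2:5 ⇒ H = (5/7, 0)
3. T lies on line CH with CT:TH = 1:5 ⇒ T = (20/21, 0)
4. Q lies on line TV with TQ:QV = 2:3 ⇒ Q = (4/7, 1/5)
2·[GAQ] = -4/7, 2·[VTC] = 1/42
[GAQ]:[VTC] = -4/7:1/42 = -24

[GAQ]:[VTC] = -24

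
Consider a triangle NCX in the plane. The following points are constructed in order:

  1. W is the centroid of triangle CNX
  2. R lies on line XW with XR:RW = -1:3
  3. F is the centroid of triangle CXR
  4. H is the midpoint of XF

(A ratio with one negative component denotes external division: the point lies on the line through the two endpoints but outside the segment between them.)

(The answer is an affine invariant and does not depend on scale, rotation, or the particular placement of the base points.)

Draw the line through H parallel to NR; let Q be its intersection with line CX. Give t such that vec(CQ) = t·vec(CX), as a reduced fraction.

t = 6/7

Work in coordinates with N = (0, 0), C = (1, 0), X = (0, 1).
1. W is the centroid of triangle CNX ⇒ W = (1/3, 1/3)
2. R lies on line XW with XR:RW = -1:3 ⇒ R = (-1/6, 4/3)
3. F is the centroid of triangle CXR ⇒ F = (5/18, 7/9)
4. H is the midpoint of XF ⇒ H = (5/36, 8/9)
through H parallel to NR: direction (-1/6, 4/3); meets CX at Q = (1/7, 6/7)
Q = C + t·(X−C) with t = 6/7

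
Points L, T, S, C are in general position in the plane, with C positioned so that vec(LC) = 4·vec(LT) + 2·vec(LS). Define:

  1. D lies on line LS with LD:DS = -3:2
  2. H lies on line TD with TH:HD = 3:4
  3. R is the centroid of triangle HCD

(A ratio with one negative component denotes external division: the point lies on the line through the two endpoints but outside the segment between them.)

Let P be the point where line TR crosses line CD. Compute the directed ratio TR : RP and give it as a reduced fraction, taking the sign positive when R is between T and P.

TR:RP = 17/4

Work in coordinates with L = (0, 0), T = (1, 0), S = (0, 1), C = (4, 2).
1. D lies on line LS with LD:DS = -3:2 ⇒ D = (0, 3)
2. H lies on line TD with TH:HD = 3:4 ⇒ H = (4/7, 9/7)
3. R is the centroid of triangle HCD ⇒ R = (32/21, 44/21)
line TR meets CD at P = (28/17, 44/17)
R = T + t·(P−T) with t = 17/21, so TR:RP = 17/21:4/21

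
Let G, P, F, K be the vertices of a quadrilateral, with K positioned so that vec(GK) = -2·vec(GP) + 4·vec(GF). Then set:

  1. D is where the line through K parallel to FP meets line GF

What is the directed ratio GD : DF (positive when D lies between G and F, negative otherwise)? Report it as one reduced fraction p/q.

GD:DF = -2

Assign G = (0, 0), P = (1, 0), F = (0, 1), K = (-2, 4) — the answer is frame-independent, so this choice is without loss of generality.
1. D is where the line through K parallel to FP meets line GF ⇒ D = (0, 2)
D = G + t·(F−G) with t = 2, so GD:DF = t:(1−t) = 2:-1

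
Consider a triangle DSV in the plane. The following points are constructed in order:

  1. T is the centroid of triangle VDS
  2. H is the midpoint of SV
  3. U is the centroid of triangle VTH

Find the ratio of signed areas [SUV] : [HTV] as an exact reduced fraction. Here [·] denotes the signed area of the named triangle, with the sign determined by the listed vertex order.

[SUV]:[HTV] = 2/3

Work in coordinates with D = (0, 0), S = (1, 0), V = (0, 1).
1. T is the centroid of triangle VDS ⇒ T = (1/3, 1/3)
2. H is the midpoint of SV ⇒ H = (1/2, 1/2)
3. U is the centroid of triangle VTH ⇒ U = (5/18, 11/18)
2·[SUV] = -1/9, 2·[HTV] = -1/6
[SUV]:[HTV] = -1/9:-1/6 = 2/3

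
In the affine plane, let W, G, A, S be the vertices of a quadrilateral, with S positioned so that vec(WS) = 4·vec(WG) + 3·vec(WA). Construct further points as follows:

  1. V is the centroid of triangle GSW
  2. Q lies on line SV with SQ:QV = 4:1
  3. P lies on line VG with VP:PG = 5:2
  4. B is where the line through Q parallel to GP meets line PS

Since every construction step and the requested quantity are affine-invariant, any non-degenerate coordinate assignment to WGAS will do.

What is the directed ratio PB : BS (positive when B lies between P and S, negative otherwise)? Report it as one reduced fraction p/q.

Choose coordinates W = (0, 0), G = (1, 0), A = (0, 1), S = (4, 3).
1. V is the centroid of triangle GSW ⇒ V = (5/3, 1)
2. Q lies on line SV with SQ:QV = 4:1 ⇒ Q = (32/15, 7/5)
3. P lies on line VG with VP:PG = 5:2 ⇒ P = (25/21, 2/7)
4. B is where the line through Q parallel to GP meets line PS ⇒ B = (184/105, 29/35)
B = P + t·(S−P) with t = 1/5, so PB:BS = t:(1−t) = 1/5:4/5

PB:BS = 1/4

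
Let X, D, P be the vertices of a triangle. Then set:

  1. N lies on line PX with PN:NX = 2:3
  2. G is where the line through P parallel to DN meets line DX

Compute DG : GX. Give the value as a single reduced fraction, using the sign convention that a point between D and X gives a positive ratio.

DG:GX = -2/5

Choose coordinates X = (0, 0), D = (1, 0), P = (0, 1).
1. N lies on line PX with PN:NX = 2:3 ⇒ N = (0, 3/5)
2. G is where the line through P parallel to DN meets line DX ⇒ G = (5/3, 0)
G = D + t·(X−D) with t = -2/3, so DG:GX = t:(1−t) = -2/3:5/3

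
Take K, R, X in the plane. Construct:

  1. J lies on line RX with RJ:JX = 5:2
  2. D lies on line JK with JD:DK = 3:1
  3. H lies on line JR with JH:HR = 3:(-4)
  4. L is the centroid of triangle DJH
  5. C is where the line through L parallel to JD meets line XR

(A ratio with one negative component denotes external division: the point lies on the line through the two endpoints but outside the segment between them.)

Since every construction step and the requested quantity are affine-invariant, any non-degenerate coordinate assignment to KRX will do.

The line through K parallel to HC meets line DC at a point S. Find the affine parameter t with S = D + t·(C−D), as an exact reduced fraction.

Work in coordinates with K = (0, 0), R = (1, 0), X = (0, 1).
1. J lies on line RX with RJ:JX = 5:2 ⇒ J = (2/7, 5/7)
2. D lies on line JK with JD:DK = 3:1 ⇒ D = (1/14, 5/28)
3. H lies on line JR with JH:HR = 3:(-4) ⇒ H = (-13/7, 20/7)
4. L is the centroid of triangle DJH ⇒ L = (-1/2, 5/4)
5. C is where the line through L parallel to JD meets line XR ⇒ C = (-3/7, 10/7)
through K parallel to HC: direction (10/7, -10/7); meets DC at S = (5/21, -5/21)
S = D + t·(C−D) with t = -1/3

t = -1/3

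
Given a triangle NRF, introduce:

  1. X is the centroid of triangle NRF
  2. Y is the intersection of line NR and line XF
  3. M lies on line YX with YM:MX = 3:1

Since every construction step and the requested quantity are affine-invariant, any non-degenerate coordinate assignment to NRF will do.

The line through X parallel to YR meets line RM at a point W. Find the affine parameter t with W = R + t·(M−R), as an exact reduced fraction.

t = 4/3

Set N = (0, 0), R = (1, 0), F = (0, 1); any affine frame gives the same invariant.
1. X is the centroid of triangle NRF ⇒ X = (1/3, 1/3)
2. Y is the intersection of line NR and line XF ⇒ Y = (1/2, 0)
3. M lies on line YX with YM:MX = 3:1 ⇒ M = (3/8, 1/4)
through X parallel to YR: direction (1/2, 0); meets RM at W = (1/6, 1/3)
W = R + t·(M−R) with t = 4/3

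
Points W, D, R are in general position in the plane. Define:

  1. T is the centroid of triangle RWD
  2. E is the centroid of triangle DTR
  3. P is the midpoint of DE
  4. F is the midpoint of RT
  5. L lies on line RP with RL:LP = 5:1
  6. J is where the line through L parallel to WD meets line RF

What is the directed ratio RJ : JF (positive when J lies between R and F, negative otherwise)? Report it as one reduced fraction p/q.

RJ:JF = -35/17

Assign W = (0, 0), D = (1, 0), R = (0, 1) — the answer is frame-independent, so this choice is without loss of generality.
1. T is the centroid of triangle RWD ⇒ T = (1/3, 1/3)
2. E is the centroid of triangle DTR ⇒ E = (4/9, 4/9)
3. P is the midpoint of DE ⇒ P = (13/18, 2/9)
4. F is the midpoint of RT ⇒ F = (1/6, 2/3)
5. L lies on line RP with RL:LP = 5:1 ⇒ L = (65/108, 19/54)
6. J is where the line through L parallel to WD meets line RF ⇒ J = (35/108, 19/54)
J = R + t·(F−R) with t = 35/18, so RJ:JF = t:(1−t) = 35/18:-17/18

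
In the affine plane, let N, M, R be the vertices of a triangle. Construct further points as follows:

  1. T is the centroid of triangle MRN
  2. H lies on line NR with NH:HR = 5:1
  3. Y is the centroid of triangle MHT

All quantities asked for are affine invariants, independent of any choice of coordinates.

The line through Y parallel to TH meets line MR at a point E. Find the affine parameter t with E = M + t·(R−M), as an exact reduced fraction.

Choose coordinates N = (0, 0), M = (1, 0), R = (0, 1).
1. T is the centroid of triangle MRN ⇒ T = (1/3, 1/3)
2. H lies on line NR with NH:HR = 5:1 ⇒ H = (0, 5/6)
3. Y is the centroid of triangle MHT ⇒ Y = (4/9, 7/18)
through Y parallel to TH: direction (-1/3, 1/2); meets MR at E = (1/9, 8/9)
E = M + t·(R−M) with t = 8/9

t = 8/9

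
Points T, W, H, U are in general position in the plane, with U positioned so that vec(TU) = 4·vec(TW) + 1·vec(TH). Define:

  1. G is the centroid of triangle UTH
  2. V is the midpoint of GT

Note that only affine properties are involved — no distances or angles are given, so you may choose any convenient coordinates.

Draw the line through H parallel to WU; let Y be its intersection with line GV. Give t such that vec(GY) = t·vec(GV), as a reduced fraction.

Set T = (0, 0), W = (1, 0), H = (0, 1), U = (4, 1); any affine frame gives the same invariant.
1. G is the centroid of triangle UTH ⇒ G = (4/3, 2/3)
2. V is the midpoint of GT ⇒ V = (2/3, 1/3)
through H parallel to WU: direction (3, 1); meets GV at Y = (6, 3)
Y = G + t·(V−G) with t = -7

t = -7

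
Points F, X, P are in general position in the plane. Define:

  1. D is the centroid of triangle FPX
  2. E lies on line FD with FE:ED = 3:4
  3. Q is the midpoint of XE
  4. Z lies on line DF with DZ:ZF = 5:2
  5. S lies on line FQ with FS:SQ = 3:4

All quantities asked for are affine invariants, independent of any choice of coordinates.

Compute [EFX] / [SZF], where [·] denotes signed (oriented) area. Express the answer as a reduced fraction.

Set F = (0, 0), X = (1, 0), P = (0, 1); any affine frame gives the same invariant.
1. D is the centroid of triangle FPX ⇒ D = (1/3, 1/3)
2. E lies on line FD with FE:ED = 3:4 ⇒ E = (1/7, 1/7)
3. Q is the midpoint of XE ⇒ Q = (4/7, 1/14)
4. Z lies on line DF with DZ:ZF = 5:2 ⇒ Z = (2/21, 2/21)
5. S lies on line FQ with FS:SQ = 3:4 ⇒ S = (12/49, 3/98)
2·[EFX] = 1/7, 2·[SZF] = 1/49
[EFX]:[SZF] = 1/7:1/49 = 7

[EFX]:[SZF] = 7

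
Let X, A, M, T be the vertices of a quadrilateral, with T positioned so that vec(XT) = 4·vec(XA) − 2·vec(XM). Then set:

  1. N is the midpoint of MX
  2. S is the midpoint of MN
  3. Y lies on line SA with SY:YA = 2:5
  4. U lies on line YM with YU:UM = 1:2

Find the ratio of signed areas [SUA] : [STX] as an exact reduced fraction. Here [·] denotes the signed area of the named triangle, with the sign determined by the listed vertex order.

Choose coordinates X = (0, 0), A = (1, 0), M = (0, 1), T = (4, -2).
1. N is the midpoint of MX ⇒ N = (0, 1/2)
2. S is the midpoint of MN ⇒ S = (0, 3/4)
3. Y lies on line SA with SY:YA = 2:5 ⇒ Y = (2/7, 15/28)
4. U lies on line YM with YU:UM = 1:2 ⇒ U = (4/21, 29/42)
2·[SUA] = -1/12, 2·[STX] = -3
[SUA]:[STX] = -1/12:-3 = 1/36

[SUA]:[STX] = 1/36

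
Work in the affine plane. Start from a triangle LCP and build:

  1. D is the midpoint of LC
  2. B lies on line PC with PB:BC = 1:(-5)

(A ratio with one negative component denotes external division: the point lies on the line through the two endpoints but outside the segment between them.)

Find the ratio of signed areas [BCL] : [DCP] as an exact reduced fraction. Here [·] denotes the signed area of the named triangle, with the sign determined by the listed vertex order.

[BCL]:[DCP] = -5/2

Work in coordinates with L = (0, 0), C = (1, 0), P = (0, 1).
1. D is the midpoint of LC ⇒ D = (1/2, 0)
2. B lies on line PC with PB:BC = 1:(-5) ⇒ B = (-1/4, 5/4)
2·[BCL] = -5/4, 2·[DCP] = 1/2
[BCL]:[DCP] = -5/4:1/2 = -5/2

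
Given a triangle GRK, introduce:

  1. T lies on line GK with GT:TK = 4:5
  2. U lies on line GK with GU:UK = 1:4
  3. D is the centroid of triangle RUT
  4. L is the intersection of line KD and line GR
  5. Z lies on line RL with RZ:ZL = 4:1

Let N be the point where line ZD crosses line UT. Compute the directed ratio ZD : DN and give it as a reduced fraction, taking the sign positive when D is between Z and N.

ZD:DN = 164/265

Choose coordinates G = (0, 0), R = (1, 0), K = (0, 1).
1. T lies on line GK with GT:TK = 4:5 ⇒ T = (0, 4/9)
2. U lies on line GK with GU:UK = 1:4 ⇒ U = (0, 1/5)
3. D is the centroid of triangle RUT ⇒ D = (1/3, 29/135)
4. L is the intersection of line KD and line GR ⇒ L = (45/106, 0)
5. Z lies on line RL with RZ:ZL = 4:1 ⇒ Z = (143/265, 0)
line ZD meets UT at N = (0, 4147/7380)
D = Z + t·(N−Z) with t = 164/429, so ZD:DN = 164/429:265/429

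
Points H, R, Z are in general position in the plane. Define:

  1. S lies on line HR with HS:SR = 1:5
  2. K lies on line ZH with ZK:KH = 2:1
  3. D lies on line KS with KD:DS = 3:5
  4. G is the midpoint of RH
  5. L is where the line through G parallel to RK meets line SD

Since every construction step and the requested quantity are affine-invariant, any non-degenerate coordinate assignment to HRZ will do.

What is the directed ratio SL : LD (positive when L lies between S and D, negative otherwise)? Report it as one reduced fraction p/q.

Set H = (0, 0), R = (1, 0), Z = (0, 1); any affine frame gives the same invariant.
1. S lies on line HR with HS:SR = 1:5 ⇒ S = (1/6, 0)
2. K lies on line ZH with ZK:KH = 2:1 ⇒ K = (0, 1/3)
3. D lies on line KS with KD:DS = 3:5 ⇒ D = (1/16, 5/24)
4. G is the midpoint of RH ⇒ G = (1/2, 0)
5. L is where the line through G parallel to RK meets line SD ⇒ L = (1/10, 2/15)
L = S + t·(D−S) with t = 16/25, so SL:LD = t:(1−t) = 16/25:9/25

SL:LD = 16/9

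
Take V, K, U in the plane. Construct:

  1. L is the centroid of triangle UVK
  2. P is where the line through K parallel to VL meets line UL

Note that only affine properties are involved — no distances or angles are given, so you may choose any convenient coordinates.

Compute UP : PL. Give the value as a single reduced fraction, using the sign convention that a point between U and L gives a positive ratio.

UP:PL = -2

Work in coordinates with V = (0, 0), K = (1, 0), U = (0, 1).
1. L is the centroid of triangle UVK ⇒ L = (1/3, 1/3)
2. P is where the line through K parallel to VL meets line UL ⇒ P = (2/3, -1/3)
P = U + t·(L−U) with t = 2, so UP:PL = t:(1−t) = 2:-1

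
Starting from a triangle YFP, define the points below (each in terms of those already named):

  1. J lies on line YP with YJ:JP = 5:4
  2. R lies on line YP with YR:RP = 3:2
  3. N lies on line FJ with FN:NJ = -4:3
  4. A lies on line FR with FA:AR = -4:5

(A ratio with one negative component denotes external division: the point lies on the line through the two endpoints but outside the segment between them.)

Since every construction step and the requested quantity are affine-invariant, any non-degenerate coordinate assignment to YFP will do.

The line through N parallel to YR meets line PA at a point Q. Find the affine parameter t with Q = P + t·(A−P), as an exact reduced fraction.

Choose coordinates Y = (0, 0), F = (1, 0), P = (0, 1).
1. J lies on line YP with YJ:JP = 5:4 ⇒ J = (0, 5/9)
2. R lies on line YP with YR:RP = 3:2 ⇒ R = (0, 3/5)
3. N lies on line FJ with FN:NJ = -4:3 ⇒ N = (-3, 20/9)
4. A lies on line FR with FA:AR = -4:5 ⇒ A = (5, -12/5)
through N parallel to YR: direction (0, 3/5); meets PA at Q = (-3, 76/25)
Q = P + t·(A−P) with t = -3/5

t = -3/5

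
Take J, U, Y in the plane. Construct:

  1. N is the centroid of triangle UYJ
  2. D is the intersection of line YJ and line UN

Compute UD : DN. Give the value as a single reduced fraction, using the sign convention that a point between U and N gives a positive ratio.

Set J = (0, 0), U = (1, 0), Y = (0, 1); any affine frame gives the same invariant.
1. N is the centroid of triangle UYJ ⇒ N = (1/3, 1/3)
2. D is the intersection of line YJ and line UN ⇒ D = (0, 1/2)
D = U + t·(N−U) with t = 3/2, so UD:DN = t:(1−t) = 3/2:-1/2

UD:DN = -3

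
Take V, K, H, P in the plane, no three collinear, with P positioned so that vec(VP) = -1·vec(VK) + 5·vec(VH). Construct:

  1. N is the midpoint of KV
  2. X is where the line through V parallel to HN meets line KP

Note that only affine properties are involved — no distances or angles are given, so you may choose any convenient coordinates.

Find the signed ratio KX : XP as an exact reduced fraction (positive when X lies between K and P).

KX:XP = -2/3

Work in coordinates with V = (0, 0), K = (1, 0), H = (0, 1), P = (-1, 5).
1. N is the midpoint of KV ⇒ N = (1/2, 0)
2. X is where the line through V parallel to HN meets line KP ⇒ X = (5, -10)
X = K + t·(P−K) with t = -2, so KX:XP = t:(1−t) = -2:3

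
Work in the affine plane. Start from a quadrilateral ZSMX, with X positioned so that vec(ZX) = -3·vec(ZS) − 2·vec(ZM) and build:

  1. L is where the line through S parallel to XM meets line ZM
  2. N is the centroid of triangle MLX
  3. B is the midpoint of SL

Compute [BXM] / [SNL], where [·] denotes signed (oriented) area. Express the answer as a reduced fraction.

[BXM]:[SNL] = -9/2

Choose coordinates Z = (0, 0), S = (1, 0), M = (0, 1), X = (-3, -2).
1. L is where the line through S parallel to XM meets line ZM ⇒ L = (0, -1)
2. N is the centroid of triangle MLX ⇒ N = (-1, -2/3)
3. B is the midpoint of SL ⇒ B = (1/2, -1/2)
2·[BXM] = -6, 2·[SNL] = 4/3
[BXM]:[SNL] = -6:4/3 = -9/2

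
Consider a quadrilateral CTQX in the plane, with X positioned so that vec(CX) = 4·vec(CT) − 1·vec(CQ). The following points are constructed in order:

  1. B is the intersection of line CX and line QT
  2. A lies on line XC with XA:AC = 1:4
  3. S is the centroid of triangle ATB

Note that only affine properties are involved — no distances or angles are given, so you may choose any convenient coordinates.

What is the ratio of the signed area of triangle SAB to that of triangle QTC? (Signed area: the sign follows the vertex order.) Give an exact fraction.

[SAB]:[QTC] = 7/45

Work in coordinates with C = (0, 0), T = (1, 0), Q = (0, 1), X = (4, -1).
1. B is the intersection of line CX and line QT ⇒ B = (4/3, -1/3)
2. A lies on line XC with XA:AC = 1:4 ⇒ A = (16/5, -4/5)
3. S is the centroid of triangle ATB ⇒ S = (83/45, -17/45)
2·[SAB] = -7/45, 2·[QTC] = -1
[SAB]:[QTC] = -7/45:-1 = 7/45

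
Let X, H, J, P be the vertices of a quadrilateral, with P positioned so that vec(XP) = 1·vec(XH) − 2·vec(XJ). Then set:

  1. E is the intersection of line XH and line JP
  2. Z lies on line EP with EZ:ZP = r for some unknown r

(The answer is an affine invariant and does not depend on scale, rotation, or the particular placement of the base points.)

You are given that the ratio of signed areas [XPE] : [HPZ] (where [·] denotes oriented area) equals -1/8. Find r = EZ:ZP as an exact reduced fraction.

Choose coordinates X = (0, 0), H = (1, 0), J = (0, 1), P = (1, -2).
1. E is the intersection of line XH and line JP ⇒ E = (1/3, 0)
2. With EZ:ZP = r, write λ = r/(r+1) so Z = E + λ·(P−E); Z is affine-linear in λ
Every point depending on Z is an affine combination of Z and λ-independent points, so each such coordinate is linear in λ; the λ² term in each signed area is a multiple of (P−E)×(P−E) = 0, so 2·[XPE] and 2·[HPZ] are each linear in λ. Evaluating at λ=0 and λ=1:
  2·[XPE] = 2/3,   2·[HPZ] = 4/3·λ − 4/3
So [XPE]:[HPZ] = (2/3) / (4/3·λ − 4/3). Setting this equal to -1/8:
  2/3 = -1/8·(4/3·λ − 4/3)  ⇒  λ = -3
Then r = λ/(1−λ) = (-3)/(4) = -3/4. Check: with r = -3/4, Z = (-5/3, 6) and [XPE]:[HPZ] = -1/8 as required.

r = -3/4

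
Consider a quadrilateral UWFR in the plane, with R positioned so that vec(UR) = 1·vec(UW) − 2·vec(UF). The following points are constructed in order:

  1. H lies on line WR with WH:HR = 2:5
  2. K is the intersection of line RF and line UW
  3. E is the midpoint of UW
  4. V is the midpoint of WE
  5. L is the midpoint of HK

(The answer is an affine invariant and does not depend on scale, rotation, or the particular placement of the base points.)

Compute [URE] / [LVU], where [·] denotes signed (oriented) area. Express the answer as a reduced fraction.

[URE]:[LVU] = 14/3

Choose coordinates U = (0, 0), W = (1, 0), F = (0, 1), R = (1, -2).
1. H lies on line WR with WH:HR = 2:5 ⇒ H = (1, -4/7)
2. K is the intersection of line RF and line UW ⇒ K = (1/3, 0)
3. E is the midpoint of UW ⇒ E = (1/2, 0)
4. V is the midpoint of WE ⇒ V = (3/4, 0)
5. L is the midpoint of HK ⇒ L = (2/3, -2/7)
2·[URE] = 1, 2·[LVU] = 3/14
[URE]:[LVU] = 1:3/14 = 14/3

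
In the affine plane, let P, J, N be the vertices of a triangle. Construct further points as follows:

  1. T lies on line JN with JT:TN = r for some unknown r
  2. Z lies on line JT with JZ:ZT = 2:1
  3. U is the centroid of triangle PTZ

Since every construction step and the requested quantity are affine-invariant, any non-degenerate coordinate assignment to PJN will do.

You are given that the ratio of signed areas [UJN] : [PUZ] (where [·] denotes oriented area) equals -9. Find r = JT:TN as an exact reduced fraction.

Set P = (0, 0), J = (1, 0), N = (0, 1); any affine frame gives the same invariant.
1. With JT:TN = r, write λ = r/(r+1) so T = J + λ·(N−J); T is affine-linear in λ
2. Z lies on line JT with JZ:ZT = 2:1 ⇒ Z is an affine combination of earlier points and hence also affine-linear in λ
3. U is the centroid of triangle PTZ ⇒ U is an affine combination of earlier points and hence also affine-linear in λ
Every point depending on T is an affine combination of T and λ-independent points, so each such coordinate is linear in λ; the λ² term in each signed area is a multiple of (N−J)×(N−J) = 0, so 2·[UJN] and 2·[PUZ] are each linear in λ. Evaluating at λ=0 and λ=1:
  2·[UJN] = 1/3,   2·[PUZ] = -1/9·λ
So [UJN]:[PUZ] = (1/3) / (-1/9·λ). Setting this equal to -9:
  1/3 = -9·(-1/9·λ)  ⇒  λ = 1/3
Then r = λ/(1−λ) = (1/3)/(2/3) = 1/2. Check: with r = 1/2, T = (2/3, 1/3) and [UJN]:[PUZ] = -9 as required.

r = 1/2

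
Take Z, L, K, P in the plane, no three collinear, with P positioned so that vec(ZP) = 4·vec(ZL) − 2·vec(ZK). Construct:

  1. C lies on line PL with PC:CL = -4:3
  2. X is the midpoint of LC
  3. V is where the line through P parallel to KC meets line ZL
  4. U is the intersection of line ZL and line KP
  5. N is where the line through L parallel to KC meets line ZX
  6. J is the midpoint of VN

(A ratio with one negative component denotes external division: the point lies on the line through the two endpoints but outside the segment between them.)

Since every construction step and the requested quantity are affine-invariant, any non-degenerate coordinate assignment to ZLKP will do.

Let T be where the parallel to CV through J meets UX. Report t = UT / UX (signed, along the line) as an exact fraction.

t = 229/169

Choose coordinates Z = (0, 0), L = (1, 0), K = (0, 1), P = (4, -2).
1. C lies on line PL with PC:CL = -4:3 ⇒ C = (-8, 6)
2. X is the midpoint of LC ⇒ X = (-7/2, 3)
3. V is where the line through P parallel to KC meets line ZL ⇒ V = (4/5, 0)
4. U is the intersection of line ZL and line KP ⇒ U = (4/3, 0)
5. N is where the line through L parallel to KC meets line ZX ⇒ N = (-35/13, 30/13)
6. J is the midpoint of VN ⇒ J = (-123/130, 15/13)
through J parallel to CV: direction (44/5, -6); meets UX at T = (-1763/338, 687/169)
T = U + t·(X−U) with t = 229/169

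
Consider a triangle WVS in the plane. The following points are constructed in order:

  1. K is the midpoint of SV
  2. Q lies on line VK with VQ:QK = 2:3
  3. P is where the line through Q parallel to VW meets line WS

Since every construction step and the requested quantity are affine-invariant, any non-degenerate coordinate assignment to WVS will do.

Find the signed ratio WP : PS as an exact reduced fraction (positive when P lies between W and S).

Choose coordinates W = (0, 0), V = (1, 0), S = (0, 1).
1. K is the midpoint of SV ⇒ K = (1/2, 1/2)
2. Q lies on line VK with VQ:QK = 2:3 ⇒ Q = (4/5, 1/5)
3. P is where the line through Q parallel to VW meets line WS ⇒ P = (0, 1/5)
P = W + t·(S−W) with t = 1/5, so WP:PS = t:(1−t) = 1/5:4/5

WP:PS = 1/4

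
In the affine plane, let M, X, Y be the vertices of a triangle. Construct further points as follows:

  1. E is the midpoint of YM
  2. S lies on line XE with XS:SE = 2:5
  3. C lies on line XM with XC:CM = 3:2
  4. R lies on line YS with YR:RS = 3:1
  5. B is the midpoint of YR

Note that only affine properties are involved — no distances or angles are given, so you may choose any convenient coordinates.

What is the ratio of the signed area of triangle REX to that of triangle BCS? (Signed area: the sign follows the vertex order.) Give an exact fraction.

Work in coordinates with M = (0, 0), X = (1, 0), Y = (0, 1).
1. E is the midpoint of YM ⇒ E = (0, 1/2)
2. S lies on line XE with XS:SE = 2:5 ⇒ S = (5/7, 1/7)
3. C lies on line XM with XC:CM = 3:2 ⇒ C = (2/5, 0)
4. R lies on line YS with YR:RS = 3:1 ⇒ R = (15/28, 5/14)
5. B is the midpoint of YR ⇒ B = (15/56, 19/28)
2·[REX] = 1/8, 2·[BCS] = 13/56
[REX]:[BCS] = 1/8:13/56 = 7/13

[REX]:[BCS] = 7/13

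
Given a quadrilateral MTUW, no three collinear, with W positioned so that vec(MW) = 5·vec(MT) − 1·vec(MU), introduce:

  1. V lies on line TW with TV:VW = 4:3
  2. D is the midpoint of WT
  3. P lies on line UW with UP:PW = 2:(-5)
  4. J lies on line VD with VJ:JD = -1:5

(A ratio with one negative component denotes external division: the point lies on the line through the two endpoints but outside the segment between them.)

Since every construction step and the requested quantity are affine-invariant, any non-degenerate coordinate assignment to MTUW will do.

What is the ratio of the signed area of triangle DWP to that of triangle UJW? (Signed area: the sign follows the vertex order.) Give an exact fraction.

[DWP]:[UJW] = 140/69

Work in coordinates with M = (0, 0), T = (1, 0), U = (0, 1), W = (5, -1).
1. V lies on line TW with TV:VW = 4:3 ⇒ V = (23/7, -4/7)
2. D is the midpoint of WT ⇒ D = (3, -1/2)
3. P lies on line UW with UP:PW = 2:(-5) ⇒ P = (-10/3, 7/3)
4. J lies on line VD with VJ:JD = -1:5 ⇒ J = (47/14, -33/56)
2·[DWP] = 5/2, 2·[UJW] = 69/56
[DWP]:[UJW] = 5/2:69/56 = 140/69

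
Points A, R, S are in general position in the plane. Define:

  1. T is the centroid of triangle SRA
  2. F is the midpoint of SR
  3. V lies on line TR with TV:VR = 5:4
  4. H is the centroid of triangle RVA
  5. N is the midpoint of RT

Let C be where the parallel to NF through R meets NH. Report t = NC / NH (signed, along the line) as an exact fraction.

t = -27/17

Assign A = (0, 0), R = (1, 0), S = (0, 1) — the answer is frame-independent, so this choice is without loss of generality.
1. T is the centroid of triangle SRA ⇒ T = (1/3, 1/3)
2. F is the midpoint of SR ⇒ F = (1/2, 1/2)
3. V lies on line TR with TV:VR = 5:4 ⇒ V = (19/27, 4/27)
4. H is the centroid of triangle RVA ⇒ H = (46/81, 4/81)
5. N is the midpoint of RT ⇒ N = (2/3, 1/6)
through R parallel to NF: direction (-1/6, 1/3); meets NH at C = (14/17, 6/17)
C = N + t·(H−N) with t = -27/17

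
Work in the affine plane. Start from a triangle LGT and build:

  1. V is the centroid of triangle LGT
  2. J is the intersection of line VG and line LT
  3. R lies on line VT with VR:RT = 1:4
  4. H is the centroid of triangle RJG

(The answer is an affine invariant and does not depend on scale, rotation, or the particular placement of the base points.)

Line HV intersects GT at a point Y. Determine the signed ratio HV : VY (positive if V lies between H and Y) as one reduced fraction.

HV:VY = -7/30

Set L = (0, 0), G = (1, 0), T = (0, 1); any affine frame gives the same invariant.
1. V is the centroid of triangle LGT ⇒ V = (1/3, 1/3)
2. J is the intersection of line VG and line LT ⇒ J = (0, 1/2)
3. R lies on line VT with VR:RT = 1:4 ⇒ R = (4/15, 7/15)
4. H is the centroid of triangle RJG ⇒ H = (19/45, 29/90)
line HV meets GT at Y = (5/7, 2/7)
V = H + t·(Y−H) with t = -7/23, so HV:VY = -7/23:30/23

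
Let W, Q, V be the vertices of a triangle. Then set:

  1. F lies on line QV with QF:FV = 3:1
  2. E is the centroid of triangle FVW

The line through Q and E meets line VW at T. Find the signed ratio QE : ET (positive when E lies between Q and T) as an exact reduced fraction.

QE:ET = 11

Set W = (0, 0), Q = (1, 0), V = (0, 1); any affine frame gives the same invariant.
1. F lies on line QV with QF:FV = 3:1 ⇒ F = (1/4, 3/4)
2. E is the centroid of triangle FVW ⇒ E = (1/12, 7/12)
line QE meets VW at T = (0, 7/11)
E = Q + t·(T−Q) with t = 11/12, so QE:ET = 11/12:1/12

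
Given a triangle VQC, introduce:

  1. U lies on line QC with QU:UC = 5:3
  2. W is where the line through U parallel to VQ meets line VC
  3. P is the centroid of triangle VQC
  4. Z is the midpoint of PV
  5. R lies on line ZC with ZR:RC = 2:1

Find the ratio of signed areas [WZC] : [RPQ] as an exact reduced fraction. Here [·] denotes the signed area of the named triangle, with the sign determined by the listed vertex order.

Set V = (0, 0), Q = (1, 0), C = (0, 1); any affine frame gives the same invariant.
1. U lies on line QC with QU:UC = 5:3 ⇒ U = (3/8, 5/8)
2. W is where the line through U parallel to VQ meets line VC ⇒ W = (0, 5/8)
3. P is the centroid of triangle VQC ⇒ P = (1/3, 1/3)
4. Z is the midpoint of PV ⇒ Z = (1/6, 1/6)
5. R lies on line ZC with ZR:RC = 2:1 ⇒ R = (1/18, 13/18)
2·[WZC] = 1/16, 2·[RPQ] = 1/6
[WZC]:[RPQ] = 1/16:1/6 = 3/8

[WZC]:[RPQ] = 3/8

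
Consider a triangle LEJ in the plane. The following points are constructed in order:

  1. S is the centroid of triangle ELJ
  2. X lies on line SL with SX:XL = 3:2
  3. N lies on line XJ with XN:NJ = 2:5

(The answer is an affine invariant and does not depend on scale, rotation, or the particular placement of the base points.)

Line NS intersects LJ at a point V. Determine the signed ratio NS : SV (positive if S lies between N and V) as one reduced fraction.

Work in coordinates with L = (0, 0), E = (1, 0), J = (0, 1).
1. S is the centroid of triangle ELJ ⇒ S = (1/3, 1/3)
2. X lies on line SL with SX:XL = 3:2 ⇒ X = (2/15, 2/15)
3. N lies on line XJ with XN:NJ = 2:5 ⇒ N = (2/21, 8/21)
line NS meets LJ at V = (0, 2/5)
S = N + t·(V−N) with t = -5/2, so NS:SV = -5/2:7/2

NS:SV = -5/7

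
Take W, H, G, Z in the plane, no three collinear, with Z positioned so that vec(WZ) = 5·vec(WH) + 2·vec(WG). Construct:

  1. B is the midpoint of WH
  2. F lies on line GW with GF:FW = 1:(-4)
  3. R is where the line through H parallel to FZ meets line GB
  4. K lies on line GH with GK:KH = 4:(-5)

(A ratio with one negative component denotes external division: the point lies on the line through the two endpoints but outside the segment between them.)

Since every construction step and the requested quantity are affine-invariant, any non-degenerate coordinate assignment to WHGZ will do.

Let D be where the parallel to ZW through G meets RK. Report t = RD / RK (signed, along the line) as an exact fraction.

t = 51/275

Set W = (0, 0), H = (1, 0), G = (0, 1), Z = (5, 2); any affine frame gives the same invariant.
1. B is the midpoint of WH ⇒ B = (1/2, 0)
2. F lies on line GW with GF:FW = 1:(-4) ⇒ F = (0, 4/3)
3. R is where the line through H parallel to FZ meets line GB ⇒ R = (17/32, -1/16)
4. K lies on line GH with GK:KH = 4:(-5) ⇒ K = (-4, 5)
through G parallel to ZW: direction (-5, -2); meets RK at D = (-17/55, 241/275)
D = R + t·(K−R) with t = 51/275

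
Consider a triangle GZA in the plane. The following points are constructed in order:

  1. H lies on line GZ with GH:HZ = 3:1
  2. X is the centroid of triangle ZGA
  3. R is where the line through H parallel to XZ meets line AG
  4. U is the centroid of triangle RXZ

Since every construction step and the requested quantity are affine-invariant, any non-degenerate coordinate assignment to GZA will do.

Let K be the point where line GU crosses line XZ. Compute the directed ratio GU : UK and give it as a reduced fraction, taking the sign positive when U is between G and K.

Work in coordinates with G = (0, 0), Z = (1, 0), A = (0, 1).
1. H lies on line GZ with GH:HZ = 3:1 ⇒ H = (3/4, 0)
2. X is the centroid of triangle ZGA ⇒ X = (1/3, 1/3)
3. R is where the line through H parallel to XZ meets line AG ⇒ R = (0, 3/8)
4. U is the centroid of triangle RXZ ⇒ U = (4/9, 17/72)
line GU meets XZ at K = (16/33, 17/66)
U = G + t·(K−G) with t = 11/12, so GU:UK = 11/12:1/12

GU:UK = 11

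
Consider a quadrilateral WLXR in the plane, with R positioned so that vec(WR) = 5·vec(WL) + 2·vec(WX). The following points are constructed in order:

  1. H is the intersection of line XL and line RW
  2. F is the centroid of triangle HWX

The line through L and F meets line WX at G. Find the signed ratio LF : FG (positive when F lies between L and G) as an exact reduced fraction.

Work in coordinates with W = (0, 0), L = (1, 0), X = (0, 1), R = (5, 2).
1. H is the intersection of line XL and line RW ⇒ H = (5/7, 2/7)
2. F is the centroid of triangle HWX ⇒ F = (5/21, 3/7)
line LF meets WX at G = (0, 9/16)
F = L + t·(G−L) with t = 16/21, so LF:FG = 16/21:5/21

LF:FG = 16/5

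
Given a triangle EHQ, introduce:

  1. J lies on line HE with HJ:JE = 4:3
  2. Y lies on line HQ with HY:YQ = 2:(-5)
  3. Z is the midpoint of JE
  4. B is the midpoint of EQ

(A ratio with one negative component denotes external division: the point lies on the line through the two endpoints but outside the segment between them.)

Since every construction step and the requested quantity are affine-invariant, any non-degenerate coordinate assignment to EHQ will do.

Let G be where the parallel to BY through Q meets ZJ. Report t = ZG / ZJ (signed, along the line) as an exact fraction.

t = 17/3

Assign E = (0, 0), H = (1, 0), Q = (0, 1) — the answer is frame-independent, so this choice is without loss of generality.
1. J lies on line HE with HJ:JE = 4:3 ⇒ J = (3/7, 0)
2. Y lies on line HQ with HY:YQ = 2:(-5) ⇒ Y = (5/3, -2/3)
3. Z is the midpoint of JE ⇒ Z = (3/14, 0)
4. B is the midpoint of EQ ⇒ B = (0, 1/2)
through Q parallel to BY: direction (5/3, -7/6); meets ZJ at G = (10/7, 0)
G = Z + t·(J−Z) with t = 17/3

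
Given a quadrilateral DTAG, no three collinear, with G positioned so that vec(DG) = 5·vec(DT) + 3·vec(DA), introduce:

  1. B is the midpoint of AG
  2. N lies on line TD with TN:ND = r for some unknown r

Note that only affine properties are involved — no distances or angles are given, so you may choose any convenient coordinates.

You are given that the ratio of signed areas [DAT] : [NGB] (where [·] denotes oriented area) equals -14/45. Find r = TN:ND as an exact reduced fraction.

r = 2/5

Choose coordinates D = (0, 0), T = (1, 0), A = (0, 1), G = (5, 3).
1. B is the midpoint of AG ⇒ B = (5/2, 2)
2. With TN:ND = r, write λ = r/(r+1) so N = T + λ·(D−T); N is affine-linear in λ
Every point depending on N is an affine combination of N and λ-independent points, so each such coordinate is linear in λ; the λ² term in each signed area is a multiple of (D−T)×(D−T) = 0, so 2·[DAT] and 2·[NGB] are each linear in λ. Evaluating at λ=0 and λ=1:
  2·[DAT] = -1,   2·[NGB] = −λ + 7/2
So [DAT]:[NGB] = (-1) / (−λ + 7/2). Setting this equal to -14/45:
  -1 = -14/45·(−λ + 7/2)  ⇒  λ = 2/7
Then r = λ/(1−λ) = (2/7)/(5/7) = 2/5. Check: with r = 2/5, N = (5/7, 0) and [DAT]:[NGB] = -14/45 as required.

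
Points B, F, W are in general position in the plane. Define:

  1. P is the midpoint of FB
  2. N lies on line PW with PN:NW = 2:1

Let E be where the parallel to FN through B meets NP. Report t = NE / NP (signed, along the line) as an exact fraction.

t = 2

Assign B = (0, 0), F = (1, 0), W = (0, 1) — the answer is frame-independent, so this choice is without loss of generality.
1. P is the midpoint of FB ⇒ P = (1/2, 0)
2. N lies on line PW with PN:NW = 2:1 ⇒ N = (1/6, 2/3)
through B parallel to FN: direction (-5/6, 2/3); meets NP at E = (5/6, -2/3)
E = N + t·(P−N) with t = 2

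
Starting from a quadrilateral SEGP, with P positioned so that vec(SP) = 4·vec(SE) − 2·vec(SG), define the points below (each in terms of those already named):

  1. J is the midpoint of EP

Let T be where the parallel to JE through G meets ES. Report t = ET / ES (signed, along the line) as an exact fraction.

t = -1/2

Set S = (0, 0), E = (1, 0), G = (0, 1), P = (4, -2); any affine frame gives the same invariant.
1. J is the midpoint of EP ⇒ J = (5/2, -1)
through G parallel to JE: direction (-3/2, 1); meets ES at T = (3/2, 0)
T = E + t·(S−E) with t = -1/2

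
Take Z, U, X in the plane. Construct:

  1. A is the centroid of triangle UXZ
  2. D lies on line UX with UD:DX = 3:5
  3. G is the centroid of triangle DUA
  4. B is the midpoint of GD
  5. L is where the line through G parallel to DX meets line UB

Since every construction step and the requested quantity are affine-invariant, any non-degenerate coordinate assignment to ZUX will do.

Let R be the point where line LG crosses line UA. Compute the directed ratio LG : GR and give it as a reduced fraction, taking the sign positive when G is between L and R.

LG:GR = 3

Choose coordinates Z = (0, 0), U = (1, 0), X = (0, 1).
1. A is the centroid of triangle UXZ ⇒ A = (1/3, 1/3)
2. D lies on line UX with UD:DX = 3:5 ⇒ D = (5/8, 3/8)
3. G is the centroid of triangle DUA ⇒ G = (47/72, 17/72)
4. B is the midpoint of GD ⇒ B = (23/36, 11/36)
5. L is where the line through G parallel to DX meets line UB ⇒ L = (5/18, 11/18)
line LG meets UA at R = (7/9, 1/9)
G = L + t·(R−L) with t = 3/4, so LG:GR = 3/4:1/4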